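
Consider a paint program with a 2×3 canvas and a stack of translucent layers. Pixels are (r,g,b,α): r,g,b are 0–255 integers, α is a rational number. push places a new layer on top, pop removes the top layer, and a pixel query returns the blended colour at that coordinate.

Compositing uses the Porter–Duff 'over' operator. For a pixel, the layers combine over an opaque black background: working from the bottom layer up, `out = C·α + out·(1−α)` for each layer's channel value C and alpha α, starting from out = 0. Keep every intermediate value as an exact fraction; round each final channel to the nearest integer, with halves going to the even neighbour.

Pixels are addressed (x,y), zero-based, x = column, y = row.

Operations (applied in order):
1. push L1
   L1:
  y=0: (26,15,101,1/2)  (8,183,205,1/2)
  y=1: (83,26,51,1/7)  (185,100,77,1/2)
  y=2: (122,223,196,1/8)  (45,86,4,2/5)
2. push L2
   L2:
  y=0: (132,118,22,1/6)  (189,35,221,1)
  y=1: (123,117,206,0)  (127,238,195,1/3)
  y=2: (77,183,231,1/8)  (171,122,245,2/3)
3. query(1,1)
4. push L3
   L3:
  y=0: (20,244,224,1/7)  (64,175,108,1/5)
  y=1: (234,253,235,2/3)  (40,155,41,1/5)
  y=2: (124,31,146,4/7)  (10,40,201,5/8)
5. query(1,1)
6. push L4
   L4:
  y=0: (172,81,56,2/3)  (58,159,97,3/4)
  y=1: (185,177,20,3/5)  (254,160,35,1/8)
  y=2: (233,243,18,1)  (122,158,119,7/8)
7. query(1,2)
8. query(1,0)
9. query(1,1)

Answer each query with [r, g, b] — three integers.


at x=1,y=1 over L1,L2:
+L1 (α=1/2) → [185/2, 50, 77/2]
+L2 (α=1/3) → [104, 338/3, 272/3]
→ [104, 113, 91]

at x=1,y=1 over L1,L2,L3:
+L1 (α=1/2) → [185/2, 50, 77/2]
+L2 (α=1/3) → [104, 338/3, 272/3]
+L3 (α=1/5) → [456/5, 1817/15, 1211/15]
rounded: [91, 121, 81]

at x=1,y=2 over L1,L2,L3,L4:
L1 α=2/5: [18, 172/5, 8/5]
L2 α=2/3: [120, 464/5, 2458/15]
L3 α=5/8: [205/4, 299/5, 7483/40]
L4 α=7/8: [3621/32, 5829/40, 40803/320]
→ [113, 146, 128]

(1,0) stack=L1,L2,L3,L4; from [0,0,0]:
after L1 α=1/2: [4, 183/2, 205/2]
after L2 α=1: [189, 35, 221]
after L3 α=1/5: [164, 63, 992/5]
after L4 α=3/4: [169/2, 135, 2447/20]
rounded: [84, 135, 122]

query (1,1) [L1,L2,L3,L4] — begin 0,0,0
after L1 α=1/2: [185/2, 50, 77/2]
after L2 α=1/3: [104, 338/3, 272/3]
after L3 α=1/5: [456/5, 1817/15, 1211/15]
after L4 α=1/8: [2231/20, 15119/120, 4501/60]
→ [112, 126, 75]


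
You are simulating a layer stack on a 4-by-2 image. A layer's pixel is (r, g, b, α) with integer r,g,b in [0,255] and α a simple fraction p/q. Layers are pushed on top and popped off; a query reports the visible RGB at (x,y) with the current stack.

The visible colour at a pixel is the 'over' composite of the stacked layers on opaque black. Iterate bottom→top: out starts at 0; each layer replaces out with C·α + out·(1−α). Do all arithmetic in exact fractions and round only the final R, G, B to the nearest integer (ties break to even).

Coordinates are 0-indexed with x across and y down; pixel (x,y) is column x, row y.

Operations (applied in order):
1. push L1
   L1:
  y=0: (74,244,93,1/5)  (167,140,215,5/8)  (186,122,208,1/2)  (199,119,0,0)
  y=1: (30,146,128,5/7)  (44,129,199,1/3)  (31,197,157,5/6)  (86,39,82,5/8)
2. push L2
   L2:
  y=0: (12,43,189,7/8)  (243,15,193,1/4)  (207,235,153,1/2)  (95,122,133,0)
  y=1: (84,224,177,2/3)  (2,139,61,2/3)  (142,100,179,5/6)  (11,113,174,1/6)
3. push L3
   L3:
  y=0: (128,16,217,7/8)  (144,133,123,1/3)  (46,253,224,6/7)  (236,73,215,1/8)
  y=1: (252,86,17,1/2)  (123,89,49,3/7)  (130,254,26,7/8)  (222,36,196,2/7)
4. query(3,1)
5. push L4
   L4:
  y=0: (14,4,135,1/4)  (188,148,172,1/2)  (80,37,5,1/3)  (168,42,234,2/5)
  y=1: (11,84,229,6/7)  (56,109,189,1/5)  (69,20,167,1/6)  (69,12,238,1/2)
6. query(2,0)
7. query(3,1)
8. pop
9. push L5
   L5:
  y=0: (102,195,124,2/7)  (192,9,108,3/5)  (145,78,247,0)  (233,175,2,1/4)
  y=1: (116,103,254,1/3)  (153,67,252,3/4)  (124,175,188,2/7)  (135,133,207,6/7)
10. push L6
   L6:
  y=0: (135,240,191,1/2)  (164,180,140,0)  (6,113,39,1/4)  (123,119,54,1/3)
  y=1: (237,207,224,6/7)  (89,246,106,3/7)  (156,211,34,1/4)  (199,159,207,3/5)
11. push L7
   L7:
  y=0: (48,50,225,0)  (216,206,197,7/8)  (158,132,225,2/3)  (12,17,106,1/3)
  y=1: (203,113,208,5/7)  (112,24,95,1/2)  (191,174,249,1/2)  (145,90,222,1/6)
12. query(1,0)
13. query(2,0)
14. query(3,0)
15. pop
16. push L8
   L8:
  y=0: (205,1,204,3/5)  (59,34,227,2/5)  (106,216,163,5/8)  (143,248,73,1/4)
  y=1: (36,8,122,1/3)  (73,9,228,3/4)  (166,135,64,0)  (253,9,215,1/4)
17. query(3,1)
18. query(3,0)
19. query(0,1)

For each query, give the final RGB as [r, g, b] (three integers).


at x=3,y=1 over L1,L2,L3:
after L1 α=5/8: [215/4, 195/8, 205/4]
after L2 α=1/6: [373/8, 1879/48, 1721/24]
after L3 α=2/7: [5417/56, 12851/336, 18013/168]
→ [97, 38, 107]

(2,0) stack=L1,L2,L3,L4; from [0,0,0]:
+L1 (α=1/2) → [93, 61, 104]
+L2 (α=1/2) → [150, 148, 257/2]
+L3 (α=6/7) → [426/7, 238, 2945/14]
+L4 (α=1/3) → [1412/21, 171, 2980/21]
= [67, 171, 142]

query (3,1) [L1,L2,L3,L4] — begin 0,0,0
L1 α=5/8: [215/4, 195/8, 205/4]
L2 α=1/6: [373/8, 1879/48, 1721/24]
L3 α=2/7: [5417/56, 12851/336, 18013/168]
L4 α=1/2: [9281/112, 16883/672, 57997/336]
→ [83, 25, 173]

query (1,0) [L1,L2,L3,L5,L6,L7] — begin 0,0,0
after L1 α=5/8: [835/8, 175/2, 1075/8]
after L2 α=1/4: [4449/32, 555/8, 4769/32]
after L3 α=1/3: [2251/16, 1087/12, 6737/48]
after L5 α=3/5: [6859/40, 1249/30, 14513/120]
after L6 α=0: [6859/40, 1249/30, 14513/120]
after L7 α=7/8: [67339/320, 44509/240, 179993/960]
rounded: [210, 185, 187]

(2,0) stack=L1,L2,L3,L5,L6,L7; from [0,0,0]:
after L1 α=1/2: [93, 61, 104]
after L2 α=1/2: [150, 148, 257/2]
after L3 α=6/7: [426/7, 238, 2945/14]
after L5 α=0: [426/7, 238, 2945/14]
after L6 α=1/4: [330/7, 827/4, 9381/56]
after L7 α=2/3: [2542/21, 1883/12, 11527/56]
rounded: [121, 157, 206]

query (3,0) [L1,L2,L3,L5,L6,L7] — begin 0,0,0
after L1 α=0: [0, 0, 0]
after L2 α=0: [0, 0, 0]
after L3 α=1/8: [59/2, 73/8, 215/8]
after L5 α=1/4: [643/8, 1619/32, 661/32]
after L6 α=1/3: [1135/12, 3523/48, 1525/48]
after L7 α=1/3: [1207/18, 3931/72, 4069/72]
rounded: [67, 55, 57]

(3,1) stack=L1,L2,L3,L5,L6,L8; from [0,0,0]:
after L1 α=5/8: [215/4, 195/8, 205/4]
after L2 α=1/6: [373/8, 1879/48, 1721/24]
after L3 α=2/7: [5417/56, 12851/336, 18013/168]
after L5 α=6/7: [50777/392, 280979/2352, 226669/1176]
after L6 α=3/5: [167789/980, 841931/5880, 591817/2940]
after L8 α=1/4: [751307/3920, 859571/7840, 802517/3920]
= [192, 110, 205]

(3,0) stack=L1,L2,L3,L5,L6,L8; from [0,0,0]:
+L1 (α=0) → [0, 0, 0]
+L2 (α=0) → [0, 0, 0]
+L3 (α=1/8) → [59/2, 73/8, 215/8]
+L5 (α=1/4) → [643/8, 1619/32, 661/32]
+L6 (α=1/3) → [1135/12, 3523/48, 1525/48]
+L8 (α=1/4) → [1707/16, 7491/64, 2693/64]
→ [107, 117, 42]

query (0,1) [L1,L2,L3,L5,L6,L8] — begin 0,0,0
L1 α=5/7: [150/7, 730/7, 640/7]
L2 α=2/3: [442/7, 3866/21, 3118/21]
L3 α=1/2: [1103/7, 2836/21, 3475/42]
L5 α=1/3: [1006/7, 7835/63, 8809/63]
L6 α=6/7: [10960/49, 86081/441, 93481/441]
L8 α=1/3: [23684/147, 175690/1323, 240764/1323]
rounded: [161, 133, 182]


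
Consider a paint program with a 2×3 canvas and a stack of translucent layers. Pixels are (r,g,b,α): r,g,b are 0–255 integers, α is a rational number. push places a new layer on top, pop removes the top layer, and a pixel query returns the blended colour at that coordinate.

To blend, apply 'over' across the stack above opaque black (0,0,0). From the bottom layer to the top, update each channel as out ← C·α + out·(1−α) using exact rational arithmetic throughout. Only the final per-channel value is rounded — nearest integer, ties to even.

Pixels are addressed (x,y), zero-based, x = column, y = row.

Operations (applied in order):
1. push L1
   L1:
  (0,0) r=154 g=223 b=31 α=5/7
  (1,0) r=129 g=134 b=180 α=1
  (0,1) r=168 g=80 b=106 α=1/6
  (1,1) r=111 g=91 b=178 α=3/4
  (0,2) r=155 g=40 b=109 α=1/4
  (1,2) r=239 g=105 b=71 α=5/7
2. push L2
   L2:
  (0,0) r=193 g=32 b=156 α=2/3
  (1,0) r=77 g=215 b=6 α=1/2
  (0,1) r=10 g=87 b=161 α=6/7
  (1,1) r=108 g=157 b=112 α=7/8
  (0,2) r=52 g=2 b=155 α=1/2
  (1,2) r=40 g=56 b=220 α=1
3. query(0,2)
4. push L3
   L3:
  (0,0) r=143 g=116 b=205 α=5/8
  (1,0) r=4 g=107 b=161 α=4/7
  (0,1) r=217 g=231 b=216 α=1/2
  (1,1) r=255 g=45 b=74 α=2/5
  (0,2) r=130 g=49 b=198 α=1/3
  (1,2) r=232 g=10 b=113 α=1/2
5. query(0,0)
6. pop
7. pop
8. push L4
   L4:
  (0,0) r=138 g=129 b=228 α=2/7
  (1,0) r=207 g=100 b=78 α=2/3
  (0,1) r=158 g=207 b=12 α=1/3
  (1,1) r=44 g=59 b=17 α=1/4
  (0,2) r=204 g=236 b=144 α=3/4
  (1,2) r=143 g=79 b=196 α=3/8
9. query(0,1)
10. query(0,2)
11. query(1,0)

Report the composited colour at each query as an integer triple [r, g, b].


query (0,2) [L1,L2] — begin 0,0,0
+L1 (α=1/4) → [155/4, 10, 109/4]
+L2 (α=1/2) → [363/8, 6, 729/8]
→ [45, 6, 91]

(0,0) stack=L1,L2,L3; from [0,0,0]:
after L1 α=5/7: [110, 1115/7, 155/7]
after L2 α=2/3: [496/3, 521/7, 2339/21]
after L3 α=5/8: [1211/8, 5623/56, 4757/28]
= [151, 100, 170]

query (0,1) [L1,L4] — begin 0,0,0
L1 α=1/6: [28, 40/3, 53/3]
L4 α=1/3: [214/3, 701/9, 142/9]
rounded: [71, 78, 16]

(0,2) stack=L1,L4; from [0,0,0]:
after L1 α=1/4: [155/4, 10, 109/4]
after L4 α=3/4: [2603/16, 359/2, 1837/16]
→ [163, 180, 115]

at x=1,y=0 over L1,L4:
after L1 α=1: [129, 134, 180]
after L4 α=2/3: [181, 334/3, 112]
= [181, 111, 112]


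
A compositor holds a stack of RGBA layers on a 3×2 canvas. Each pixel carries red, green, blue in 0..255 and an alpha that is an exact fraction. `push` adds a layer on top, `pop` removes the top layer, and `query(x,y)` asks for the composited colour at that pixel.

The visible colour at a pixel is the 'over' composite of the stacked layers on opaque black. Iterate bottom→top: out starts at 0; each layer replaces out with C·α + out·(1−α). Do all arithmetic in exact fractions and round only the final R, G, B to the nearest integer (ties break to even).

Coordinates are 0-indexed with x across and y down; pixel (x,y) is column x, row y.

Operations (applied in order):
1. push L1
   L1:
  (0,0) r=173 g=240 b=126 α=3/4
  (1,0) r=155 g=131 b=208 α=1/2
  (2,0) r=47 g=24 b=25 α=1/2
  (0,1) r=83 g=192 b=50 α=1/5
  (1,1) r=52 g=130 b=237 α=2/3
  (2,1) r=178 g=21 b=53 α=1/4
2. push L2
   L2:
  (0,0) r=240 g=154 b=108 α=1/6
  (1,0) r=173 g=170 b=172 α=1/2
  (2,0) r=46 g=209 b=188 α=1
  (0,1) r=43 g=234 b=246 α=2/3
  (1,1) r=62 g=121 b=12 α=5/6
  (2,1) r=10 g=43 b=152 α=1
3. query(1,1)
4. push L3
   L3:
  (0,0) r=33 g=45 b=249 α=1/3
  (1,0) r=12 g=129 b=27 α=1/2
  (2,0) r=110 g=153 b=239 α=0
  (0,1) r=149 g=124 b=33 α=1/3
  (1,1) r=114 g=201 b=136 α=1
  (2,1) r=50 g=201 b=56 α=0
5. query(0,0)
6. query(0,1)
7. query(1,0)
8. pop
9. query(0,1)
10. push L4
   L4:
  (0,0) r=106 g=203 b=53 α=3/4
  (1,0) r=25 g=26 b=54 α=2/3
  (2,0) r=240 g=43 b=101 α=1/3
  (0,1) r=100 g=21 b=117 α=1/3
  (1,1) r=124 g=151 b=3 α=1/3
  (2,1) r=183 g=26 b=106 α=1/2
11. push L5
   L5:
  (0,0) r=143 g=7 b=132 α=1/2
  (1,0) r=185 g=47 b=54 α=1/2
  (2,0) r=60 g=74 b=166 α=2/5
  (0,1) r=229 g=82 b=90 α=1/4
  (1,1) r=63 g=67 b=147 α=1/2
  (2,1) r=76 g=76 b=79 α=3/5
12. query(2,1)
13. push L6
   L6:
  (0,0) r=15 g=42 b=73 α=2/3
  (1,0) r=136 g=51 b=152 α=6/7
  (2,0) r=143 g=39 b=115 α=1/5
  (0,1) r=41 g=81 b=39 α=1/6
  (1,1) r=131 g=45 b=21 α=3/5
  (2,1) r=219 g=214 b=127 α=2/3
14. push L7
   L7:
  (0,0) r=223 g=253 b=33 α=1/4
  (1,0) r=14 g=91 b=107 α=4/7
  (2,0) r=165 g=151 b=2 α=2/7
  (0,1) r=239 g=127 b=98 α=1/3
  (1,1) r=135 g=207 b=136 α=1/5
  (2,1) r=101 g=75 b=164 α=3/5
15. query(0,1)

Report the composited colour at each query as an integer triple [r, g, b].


at x=1,y=1 over L1,L2:
+L1 (α=2/3) → [104/3, 260/3, 158]
+L2 (α=5/6) → [517/9, 2075/18, 109/3]
= [57, 115, 36]

(0,0) stack=L1,L2,L3; from [0,0,0]:
L1 α=3/4: [519/4, 180, 189/2]
L2 α=1/6: [1185/8, 527/3, 387/4]
L3 α=1/3: [439/4, 1189/9, 295/2]
= [110, 132, 148]

(0,1) stack=L1,L2,L3; from [0,0,0]:
+L1 (α=1/5) → [83/5, 192/5, 10]
+L2 (α=2/3) → [171/5, 844/5, 502/3]
+L3 (α=1/3) → [1087/15, 2308/15, 1103/9]
rounded: [72, 154, 123]

(1,0) stack=L1,L2,L3; from [0,0,0]:
L1 α=1/2: [155/2, 131/2, 104]
L2 α=1/2: [501/4, 471/4, 138]
L3 α=1/2: [549/8, 987/8, 165/2]
→ [69, 123, 82]

(0,1) stack=L1,L2; from [0,0,0]:
L1 α=1/5: [83/5, 192/5, 10]
L2 α=2/3: [171/5, 844/5, 502/3]
= [34, 169, 167]

query (2,1) [L1,L2,L4,L5] — begin 0,0,0
+L1 (α=1/4) → [89/2, 21/4, 53/4]
+L2 (α=1) → [10, 43, 152]
+L4 (α=1/2) → [193/2, 69/2, 129]
+L5 (α=3/5) → [421/5, 297/5, 99]
= [84, 59, 99]

(0,1) stack=L1,L2,L4,L5,L6,L7; from [0,0,0]:
L1 α=1/5: [83/5, 192/5, 10]
L2 α=2/3: [171/5, 844/5, 502/3]
L4 α=1/3: [842/15, 1793/15, 1355/9]
L5 α=1/4: [1987/20, 2203/20, 1625/12]
L6 α=1/6: [717/8, 2527/24, 8593/72]
L7 α=1/3: [1673/12, 4051/36, 12121/108]
= [139, 113, 112]


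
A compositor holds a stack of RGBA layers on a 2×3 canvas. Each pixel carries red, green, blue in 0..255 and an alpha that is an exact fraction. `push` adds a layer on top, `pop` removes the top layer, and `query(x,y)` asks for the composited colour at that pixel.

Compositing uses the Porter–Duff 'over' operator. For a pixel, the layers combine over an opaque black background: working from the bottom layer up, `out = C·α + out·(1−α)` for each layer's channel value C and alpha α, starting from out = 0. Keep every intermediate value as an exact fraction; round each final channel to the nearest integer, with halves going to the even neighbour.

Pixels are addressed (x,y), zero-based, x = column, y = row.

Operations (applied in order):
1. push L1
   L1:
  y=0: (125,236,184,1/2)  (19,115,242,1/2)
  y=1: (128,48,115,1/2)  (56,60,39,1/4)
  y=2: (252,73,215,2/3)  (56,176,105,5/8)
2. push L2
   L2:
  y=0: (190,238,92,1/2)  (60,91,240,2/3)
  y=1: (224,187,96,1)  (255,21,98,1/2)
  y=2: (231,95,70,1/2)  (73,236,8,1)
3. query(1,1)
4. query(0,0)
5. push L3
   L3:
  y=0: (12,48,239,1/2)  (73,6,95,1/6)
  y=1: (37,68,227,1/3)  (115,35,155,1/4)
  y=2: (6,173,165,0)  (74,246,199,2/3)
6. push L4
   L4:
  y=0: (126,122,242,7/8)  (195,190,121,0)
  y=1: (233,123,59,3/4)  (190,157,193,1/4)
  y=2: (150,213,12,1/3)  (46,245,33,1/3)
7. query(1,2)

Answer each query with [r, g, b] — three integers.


at x=1,y=1 over L1,L2:
+L1 (α=1/4) → [14, 15, 39/4]
+L2 (α=1/2) → [269/2, 18, 431/8]
= [134, 18, 54]

query (0,0) [L1,L2] — begin 0,0,0
L1 α=1/2: [125/2, 118, 92]
L2 α=1/2: [505/4, 178, 92]
= [126, 178, 92]

(1,2) stack=L1,L2,L3,L4; from [0,0,0]:
+L1 (α=5/8) → [35, 110, 525/8]
+L2 (α=1) → [73, 236, 8]
+L3 (α=2/3) → [221/3, 728/3, 406/3]
+L4 (α=1/3) → [580/9, 2191/9, 911/9]
rounded: [64, 243, 101]


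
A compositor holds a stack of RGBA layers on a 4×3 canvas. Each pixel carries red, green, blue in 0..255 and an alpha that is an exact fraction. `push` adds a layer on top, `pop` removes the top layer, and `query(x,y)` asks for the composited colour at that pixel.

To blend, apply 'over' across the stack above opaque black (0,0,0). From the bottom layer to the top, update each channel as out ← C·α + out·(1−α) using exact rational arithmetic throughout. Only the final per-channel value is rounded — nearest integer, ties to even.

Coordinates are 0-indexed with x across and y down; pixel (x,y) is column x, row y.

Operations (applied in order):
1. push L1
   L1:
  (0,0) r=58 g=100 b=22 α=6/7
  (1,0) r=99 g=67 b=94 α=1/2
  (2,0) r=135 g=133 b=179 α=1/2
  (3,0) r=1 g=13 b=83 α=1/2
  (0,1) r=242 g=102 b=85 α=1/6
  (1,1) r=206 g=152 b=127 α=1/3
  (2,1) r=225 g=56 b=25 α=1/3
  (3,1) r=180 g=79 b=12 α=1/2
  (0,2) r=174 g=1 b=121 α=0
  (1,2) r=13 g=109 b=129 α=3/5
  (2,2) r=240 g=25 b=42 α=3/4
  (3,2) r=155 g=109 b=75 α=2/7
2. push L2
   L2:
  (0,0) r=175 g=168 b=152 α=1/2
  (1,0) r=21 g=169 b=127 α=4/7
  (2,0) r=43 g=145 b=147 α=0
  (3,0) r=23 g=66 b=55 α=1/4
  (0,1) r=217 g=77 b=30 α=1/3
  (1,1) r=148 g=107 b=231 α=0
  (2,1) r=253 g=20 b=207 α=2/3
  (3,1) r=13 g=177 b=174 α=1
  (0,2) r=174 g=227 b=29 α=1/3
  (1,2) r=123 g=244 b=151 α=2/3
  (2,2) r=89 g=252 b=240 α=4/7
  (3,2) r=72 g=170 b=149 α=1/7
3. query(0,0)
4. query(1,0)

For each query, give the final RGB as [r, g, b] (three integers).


query (0,0) [L1,L2] — begin 0,0,0
+L1 (α=6/7) → [348/7, 600/7, 132/7]
+L2 (α=1/2) → [1573/14, 888/7, 598/7]
rounded: [112, 127, 85]

(1,0) stack=L1,L2; from [0,0,0]:
L1 α=1/2: [99/2, 67/2, 47]
L2 α=4/7: [465/14, 1553/14, 649/7]
rounded: [33, 111, 93]


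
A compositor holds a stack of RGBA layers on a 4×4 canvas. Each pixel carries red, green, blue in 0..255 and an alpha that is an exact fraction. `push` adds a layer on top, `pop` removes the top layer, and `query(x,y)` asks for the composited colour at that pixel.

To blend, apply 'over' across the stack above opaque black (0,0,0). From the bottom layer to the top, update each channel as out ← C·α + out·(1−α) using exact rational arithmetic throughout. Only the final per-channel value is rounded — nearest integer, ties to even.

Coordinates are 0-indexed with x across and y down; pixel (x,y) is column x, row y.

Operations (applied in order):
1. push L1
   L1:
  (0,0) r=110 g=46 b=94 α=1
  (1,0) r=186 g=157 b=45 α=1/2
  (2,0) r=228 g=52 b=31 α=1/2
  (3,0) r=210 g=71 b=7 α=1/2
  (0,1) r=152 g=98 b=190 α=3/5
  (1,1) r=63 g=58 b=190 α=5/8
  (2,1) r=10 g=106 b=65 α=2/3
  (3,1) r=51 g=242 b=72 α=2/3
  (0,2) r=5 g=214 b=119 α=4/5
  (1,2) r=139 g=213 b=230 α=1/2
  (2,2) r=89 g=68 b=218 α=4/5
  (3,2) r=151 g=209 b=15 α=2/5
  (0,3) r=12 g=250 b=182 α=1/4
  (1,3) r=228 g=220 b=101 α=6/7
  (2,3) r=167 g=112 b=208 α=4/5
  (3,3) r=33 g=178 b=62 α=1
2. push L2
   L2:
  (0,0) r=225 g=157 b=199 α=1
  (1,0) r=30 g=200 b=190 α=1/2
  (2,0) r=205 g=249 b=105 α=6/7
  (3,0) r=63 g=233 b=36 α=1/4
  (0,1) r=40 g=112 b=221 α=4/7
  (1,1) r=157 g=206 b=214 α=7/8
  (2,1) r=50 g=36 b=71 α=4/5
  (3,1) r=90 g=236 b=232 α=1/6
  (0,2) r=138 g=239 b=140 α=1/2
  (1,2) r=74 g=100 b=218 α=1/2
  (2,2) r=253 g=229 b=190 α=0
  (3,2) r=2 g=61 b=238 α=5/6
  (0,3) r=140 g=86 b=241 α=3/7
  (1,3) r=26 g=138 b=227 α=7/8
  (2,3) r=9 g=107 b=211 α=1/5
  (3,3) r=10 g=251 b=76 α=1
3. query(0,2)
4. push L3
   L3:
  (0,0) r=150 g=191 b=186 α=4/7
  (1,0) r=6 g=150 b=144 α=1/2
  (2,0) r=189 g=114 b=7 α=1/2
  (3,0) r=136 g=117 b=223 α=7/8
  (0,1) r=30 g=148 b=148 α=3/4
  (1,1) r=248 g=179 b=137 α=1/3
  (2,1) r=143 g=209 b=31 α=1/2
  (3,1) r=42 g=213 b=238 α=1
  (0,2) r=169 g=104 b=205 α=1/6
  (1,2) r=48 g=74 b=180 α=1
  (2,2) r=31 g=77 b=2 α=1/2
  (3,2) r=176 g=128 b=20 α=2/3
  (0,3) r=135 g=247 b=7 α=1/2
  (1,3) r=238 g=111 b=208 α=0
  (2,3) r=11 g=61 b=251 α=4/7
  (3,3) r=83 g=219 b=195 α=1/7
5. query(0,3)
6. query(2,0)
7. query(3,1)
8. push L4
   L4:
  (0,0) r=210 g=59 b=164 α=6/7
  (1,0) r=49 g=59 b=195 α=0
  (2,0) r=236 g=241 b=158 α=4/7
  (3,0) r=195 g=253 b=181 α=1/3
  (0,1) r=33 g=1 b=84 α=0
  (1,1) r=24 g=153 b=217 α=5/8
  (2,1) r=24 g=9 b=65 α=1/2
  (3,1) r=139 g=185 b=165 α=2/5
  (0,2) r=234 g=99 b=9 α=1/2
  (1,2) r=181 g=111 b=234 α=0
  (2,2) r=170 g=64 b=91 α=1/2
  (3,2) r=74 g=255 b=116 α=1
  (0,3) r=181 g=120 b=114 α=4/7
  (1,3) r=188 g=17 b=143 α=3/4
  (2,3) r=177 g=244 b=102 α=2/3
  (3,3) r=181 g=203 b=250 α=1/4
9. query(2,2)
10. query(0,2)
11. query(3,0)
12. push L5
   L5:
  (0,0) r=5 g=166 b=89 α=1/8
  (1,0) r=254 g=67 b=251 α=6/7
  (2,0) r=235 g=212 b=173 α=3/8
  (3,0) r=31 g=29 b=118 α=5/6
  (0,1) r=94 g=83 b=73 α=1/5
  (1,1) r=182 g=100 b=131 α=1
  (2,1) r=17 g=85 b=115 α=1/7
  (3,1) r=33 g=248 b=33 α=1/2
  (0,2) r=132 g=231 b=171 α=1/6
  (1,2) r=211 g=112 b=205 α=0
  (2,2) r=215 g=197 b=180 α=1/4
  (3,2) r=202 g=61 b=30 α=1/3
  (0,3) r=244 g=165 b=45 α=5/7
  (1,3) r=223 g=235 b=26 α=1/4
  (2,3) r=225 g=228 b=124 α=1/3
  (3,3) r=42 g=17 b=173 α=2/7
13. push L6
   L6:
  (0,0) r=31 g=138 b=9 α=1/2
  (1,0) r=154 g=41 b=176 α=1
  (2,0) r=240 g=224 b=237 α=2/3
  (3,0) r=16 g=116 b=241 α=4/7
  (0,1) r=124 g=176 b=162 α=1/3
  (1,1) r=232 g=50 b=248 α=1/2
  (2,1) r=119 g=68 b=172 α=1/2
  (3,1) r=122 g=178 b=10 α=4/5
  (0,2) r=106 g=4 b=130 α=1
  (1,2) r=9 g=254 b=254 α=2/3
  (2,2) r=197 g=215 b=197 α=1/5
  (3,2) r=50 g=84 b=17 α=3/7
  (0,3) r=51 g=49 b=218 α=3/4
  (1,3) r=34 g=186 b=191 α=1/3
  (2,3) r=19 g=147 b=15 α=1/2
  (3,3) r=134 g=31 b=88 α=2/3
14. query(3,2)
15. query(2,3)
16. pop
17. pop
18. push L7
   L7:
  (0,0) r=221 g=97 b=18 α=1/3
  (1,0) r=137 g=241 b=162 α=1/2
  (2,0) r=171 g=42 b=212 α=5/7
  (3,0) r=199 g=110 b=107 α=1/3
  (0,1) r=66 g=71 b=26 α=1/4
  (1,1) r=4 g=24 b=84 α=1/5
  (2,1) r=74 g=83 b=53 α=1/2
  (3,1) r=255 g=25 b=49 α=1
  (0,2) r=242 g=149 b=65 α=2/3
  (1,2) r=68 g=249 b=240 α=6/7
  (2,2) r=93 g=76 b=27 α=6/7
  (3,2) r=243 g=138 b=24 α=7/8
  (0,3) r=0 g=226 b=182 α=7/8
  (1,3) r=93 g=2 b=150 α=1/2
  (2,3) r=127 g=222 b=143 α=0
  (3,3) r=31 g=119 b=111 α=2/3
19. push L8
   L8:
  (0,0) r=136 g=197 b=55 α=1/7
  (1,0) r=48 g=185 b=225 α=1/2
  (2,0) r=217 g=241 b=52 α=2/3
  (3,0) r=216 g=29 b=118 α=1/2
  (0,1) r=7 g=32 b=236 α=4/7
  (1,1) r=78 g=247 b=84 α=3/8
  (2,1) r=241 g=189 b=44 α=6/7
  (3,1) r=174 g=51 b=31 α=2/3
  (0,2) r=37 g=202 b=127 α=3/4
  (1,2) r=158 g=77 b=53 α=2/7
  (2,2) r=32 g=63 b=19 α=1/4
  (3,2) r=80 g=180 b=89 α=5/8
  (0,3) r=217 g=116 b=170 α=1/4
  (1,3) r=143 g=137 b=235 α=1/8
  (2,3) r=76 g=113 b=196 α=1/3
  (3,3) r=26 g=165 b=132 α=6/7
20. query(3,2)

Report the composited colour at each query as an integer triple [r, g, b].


(0,2) stack=L1,L2; from [0,0,0]:
+L1 (α=4/5) → [4, 856/5, 476/5]
+L2 (α=1/2) → [71, 2051/10, 588/5]
→ [71, 205, 118]

query (0,3) [L1,L2,L3] — begin 0,0,0
L1 α=1/4: [3, 125/2, 91/2]
L2 α=3/7: [432/7, 508/7, 905/7]
L3 α=1/2: [1377/14, 2237/14, 477/7]
= [98, 160, 68]

query (2,0) [L1,L2,L3] — begin 0,0,0
+L1 (α=1/2) → [114, 26, 31/2]
+L2 (α=6/7) → [192, 1520/7, 1291/14]
+L3 (α=1/2) → [381/2, 1159/7, 1389/28]
= [190, 166, 50]

query (3,1) [L1,L2,L3] — begin 0,0,0
after L1 α=2/3: [34, 484/3, 48]
after L2 α=1/6: [130/3, 1564/9, 236/3]
after L3 α=1: [42, 213, 238]
→ [42, 213, 238]

query (2,2) [L1,L2,L3,L4] — begin 0,0,0
L1 α=4/5: [356/5, 272/5, 872/5]
L2 α=0: [356/5, 272/5, 872/5]
L3 α=1/2: [511/10, 657/10, 441/5]
L4 α=1/2: [2211/20, 1297/20, 448/5]
= [111, 65, 90]

at x=0,y=2 over L1,L2,L3,L4:
+L1 (α=4/5) → [4, 856/5, 476/5]
+L2 (α=1/2) → [71, 2051/10, 588/5]
+L3 (α=1/6) → [262/3, 753/4, 793/6]
+L4 (α=1/2) → [482/3, 1149/8, 847/12]
rounded: [161, 144, 71]

at x=3,y=0 over L1,L2,L3,L4:
+L1 (α=1/2) → [105, 71/2, 7/2]
+L2 (α=1/4) → [189/2, 679/8, 93/8]
+L3 (α=7/8) → [2093/16, 7231/64, 12581/64]
+L4 (α=1/3) → [3653/24, 5109/32, 18373/96]
= [152, 160, 191]

at x=3,y=2 over L1,L2,L3,L4,L5,L6:
after L1 α=2/5: [302/5, 418/5, 6]
after L2 α=5/6: [176/15, 1943/30, 598/3]
after L3 α=2/3: [5456/45, 9623/90, 718/9]
after L4 α=1: [74, 255, 116]
after L5 α=1/3: [350/3, 571/3, 262/3]
after L6 α=3/7: [1850/21, 3040/21, 1201/21]
→ [88, 145, 57]

(2,3) stack=L1,L2,L3,L4,L5,L6; from [0,0,0]:
after L1 α=4/5: [668/5, 448/5, 832/5]
after L2 α=1/5: [2717/25, 2327/25, 4383/25]
after L3 α=4/7: [9251/175, 13081/175, 38249/175]
after L4 α=2/3: [71201/525, 32827/175, 73949/525]
after L5 α=1/3: [260527/1575, 105554/525, 212998/1575]
after L6 α=1/2: [145226/1575, 182729/1050, 236623/3150]
rounded: [92, 174, 75]

at x=3,y=2 over L1,L2,L3,L4,L7,L8:
after L1 α=2/5: [302/5, 418/5, 6]
after L2 α=5/6: [176/15, 1943/30, 598/3]
after L3 α=2/3: [5456/45, 9623/90, 718/9]
after L4 α=1: [74, 255, 116]
after L7 α=7/8: [1775/8, 1221/8, 71/2]
after L8 α=5/8: [8525/64, 10863/64, 1103/16]
→ [133, 170, 69]


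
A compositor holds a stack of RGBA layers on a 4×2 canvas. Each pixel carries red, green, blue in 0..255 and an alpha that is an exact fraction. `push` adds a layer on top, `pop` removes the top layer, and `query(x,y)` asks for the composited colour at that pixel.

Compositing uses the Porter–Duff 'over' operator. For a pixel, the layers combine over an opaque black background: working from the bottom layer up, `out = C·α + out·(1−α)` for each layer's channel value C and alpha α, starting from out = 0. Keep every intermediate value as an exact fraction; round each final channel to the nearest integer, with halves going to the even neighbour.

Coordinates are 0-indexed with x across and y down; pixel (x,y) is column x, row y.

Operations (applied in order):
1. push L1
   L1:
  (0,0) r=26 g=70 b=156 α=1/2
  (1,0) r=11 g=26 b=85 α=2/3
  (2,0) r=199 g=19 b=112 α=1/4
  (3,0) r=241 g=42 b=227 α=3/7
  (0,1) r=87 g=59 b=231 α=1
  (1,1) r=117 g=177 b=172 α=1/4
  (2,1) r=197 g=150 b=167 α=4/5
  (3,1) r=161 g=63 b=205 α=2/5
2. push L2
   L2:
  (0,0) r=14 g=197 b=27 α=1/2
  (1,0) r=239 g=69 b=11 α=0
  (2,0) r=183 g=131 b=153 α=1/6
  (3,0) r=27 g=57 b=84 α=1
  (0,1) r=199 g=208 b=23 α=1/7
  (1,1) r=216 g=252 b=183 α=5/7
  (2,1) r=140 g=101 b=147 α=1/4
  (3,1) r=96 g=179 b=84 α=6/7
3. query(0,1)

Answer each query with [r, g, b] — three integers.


query (0,1) [L1,L2] — begin 0,0,0
after L1 α=1: [87, 59, 231]
after L2 α=1/7: [103, 562/7, 1409/7]
= [103, 80, 201]


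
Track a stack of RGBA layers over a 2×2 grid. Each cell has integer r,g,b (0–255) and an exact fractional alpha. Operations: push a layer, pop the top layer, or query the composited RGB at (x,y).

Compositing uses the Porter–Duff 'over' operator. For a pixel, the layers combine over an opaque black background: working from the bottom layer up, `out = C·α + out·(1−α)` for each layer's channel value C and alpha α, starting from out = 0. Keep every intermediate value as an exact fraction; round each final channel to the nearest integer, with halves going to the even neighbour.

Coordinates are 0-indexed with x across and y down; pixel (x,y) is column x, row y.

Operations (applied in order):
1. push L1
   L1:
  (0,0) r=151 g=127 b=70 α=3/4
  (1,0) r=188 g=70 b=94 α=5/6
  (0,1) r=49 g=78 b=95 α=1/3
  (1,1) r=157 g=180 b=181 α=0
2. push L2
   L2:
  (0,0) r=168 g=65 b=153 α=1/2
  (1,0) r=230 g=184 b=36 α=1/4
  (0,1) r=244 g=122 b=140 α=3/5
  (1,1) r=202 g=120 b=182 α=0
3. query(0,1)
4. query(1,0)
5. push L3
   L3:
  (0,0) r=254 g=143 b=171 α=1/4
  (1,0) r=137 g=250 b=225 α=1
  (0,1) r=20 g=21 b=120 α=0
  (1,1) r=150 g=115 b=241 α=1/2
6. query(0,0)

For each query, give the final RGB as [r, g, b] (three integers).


query (0,1) [L1,L2] — begin 0,0,0
L1 α=1/3: [49/3, 26, 95/3]
L2 α=3/5: [2294/15, 418/5, 290/3]
= [153, 84, 97]

query (1,0) [L1,L2] — begin 0,0,0
+L1 (α=5/6) → [470/3, 175/3, 235/3]
+L2 (α=1/4) → [175, 359/4, 271/4]
rounded: [175, 90, 68]

at x=0,y=0 over L1,L2,L3:
L1 α=3/4: [453/4, 381/4, 105/2]
L2 α=1/2: [1125/8, 641/8, 411/4]
L3 α=1/4: [5407/32, 3067/32, 1917/16]
= [169, 96, 120]


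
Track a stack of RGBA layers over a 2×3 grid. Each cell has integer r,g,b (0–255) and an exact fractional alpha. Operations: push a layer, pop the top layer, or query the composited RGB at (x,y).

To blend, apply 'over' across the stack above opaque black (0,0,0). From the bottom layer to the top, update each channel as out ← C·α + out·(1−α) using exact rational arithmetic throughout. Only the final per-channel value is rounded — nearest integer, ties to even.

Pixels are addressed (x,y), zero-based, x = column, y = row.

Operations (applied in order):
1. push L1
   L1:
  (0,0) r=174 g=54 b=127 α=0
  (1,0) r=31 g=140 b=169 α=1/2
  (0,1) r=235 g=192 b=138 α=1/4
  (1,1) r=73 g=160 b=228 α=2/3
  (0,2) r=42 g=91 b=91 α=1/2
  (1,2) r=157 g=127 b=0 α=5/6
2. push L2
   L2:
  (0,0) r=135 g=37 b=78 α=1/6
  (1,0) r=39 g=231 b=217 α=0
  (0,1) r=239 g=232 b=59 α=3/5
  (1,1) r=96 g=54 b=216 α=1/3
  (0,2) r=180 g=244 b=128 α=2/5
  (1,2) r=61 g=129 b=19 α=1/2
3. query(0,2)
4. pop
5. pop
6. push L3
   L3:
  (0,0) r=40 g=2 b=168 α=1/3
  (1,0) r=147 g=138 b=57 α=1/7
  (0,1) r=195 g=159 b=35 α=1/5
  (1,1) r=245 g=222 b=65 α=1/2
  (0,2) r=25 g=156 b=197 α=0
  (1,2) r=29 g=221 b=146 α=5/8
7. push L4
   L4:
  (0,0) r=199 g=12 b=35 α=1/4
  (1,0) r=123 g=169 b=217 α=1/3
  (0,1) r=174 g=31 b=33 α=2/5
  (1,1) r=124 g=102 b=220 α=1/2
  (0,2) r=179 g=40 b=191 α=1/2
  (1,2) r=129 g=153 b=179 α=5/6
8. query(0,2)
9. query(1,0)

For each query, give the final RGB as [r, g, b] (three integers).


at x=0,y=2 over L1,L2:
L1 α=1/2: [21, 91/2, 91/2]
L2 α=2/5: [423/5, 1249/10, 157/2]
rounded: [85, 125, 78]

(0,2) stack=L3,L4; from [0,0,0]:
+L3 (α=0) → [0, 0, 0]
+L4 (α=1/2) → [179/2, 20, 191/2]
= [90, 20, 96]

at x=1,y=0 over L3,L4:
+L3 (α=1/7) → [21, 138/7, 57/7]
+L4 (α=1/3) → [55, 1459/21, 1633/21]
rounded: [55, 69, 78]


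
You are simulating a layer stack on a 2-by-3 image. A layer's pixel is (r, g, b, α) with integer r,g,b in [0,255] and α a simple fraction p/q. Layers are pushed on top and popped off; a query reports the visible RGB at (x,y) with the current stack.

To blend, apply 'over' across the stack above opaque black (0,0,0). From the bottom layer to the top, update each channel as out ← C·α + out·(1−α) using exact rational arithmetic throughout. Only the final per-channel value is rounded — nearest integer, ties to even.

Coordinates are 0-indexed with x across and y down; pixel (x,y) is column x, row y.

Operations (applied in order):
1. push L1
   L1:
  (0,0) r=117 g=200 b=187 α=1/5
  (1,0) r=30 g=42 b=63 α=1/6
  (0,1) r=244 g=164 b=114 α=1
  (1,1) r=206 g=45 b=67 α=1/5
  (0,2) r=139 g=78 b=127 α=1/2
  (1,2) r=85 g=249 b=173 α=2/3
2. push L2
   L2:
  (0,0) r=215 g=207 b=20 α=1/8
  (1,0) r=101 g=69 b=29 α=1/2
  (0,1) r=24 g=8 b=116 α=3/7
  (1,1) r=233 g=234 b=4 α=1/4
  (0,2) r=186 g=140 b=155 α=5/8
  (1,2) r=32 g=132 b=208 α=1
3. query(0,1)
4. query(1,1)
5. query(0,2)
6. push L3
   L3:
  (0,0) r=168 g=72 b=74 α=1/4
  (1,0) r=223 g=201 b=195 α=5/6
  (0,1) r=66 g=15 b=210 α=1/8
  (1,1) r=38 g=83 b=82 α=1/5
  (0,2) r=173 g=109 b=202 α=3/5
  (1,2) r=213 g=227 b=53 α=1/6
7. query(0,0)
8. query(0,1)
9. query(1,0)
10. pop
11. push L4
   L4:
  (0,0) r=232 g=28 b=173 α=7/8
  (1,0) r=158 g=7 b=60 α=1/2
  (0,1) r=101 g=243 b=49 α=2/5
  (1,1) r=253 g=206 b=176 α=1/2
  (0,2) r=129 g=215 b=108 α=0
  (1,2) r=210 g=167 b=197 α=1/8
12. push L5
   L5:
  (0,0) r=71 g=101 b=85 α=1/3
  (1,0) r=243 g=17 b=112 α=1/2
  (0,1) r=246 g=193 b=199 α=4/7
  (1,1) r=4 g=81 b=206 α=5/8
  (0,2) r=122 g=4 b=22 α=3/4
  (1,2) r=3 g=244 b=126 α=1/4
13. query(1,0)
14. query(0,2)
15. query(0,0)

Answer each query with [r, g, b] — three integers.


at x=0,y=1 over L1,L2:
after L1 α=1: [244, 164, 114]
after L2 α=3/7: [1048/7, 680/7, 804/7]
rounded: [150, 97, 115]

query (1,1) [L1,L2] — begin 0,0,0
after L1 α=1/5: [206/5, 9, 67/5]
after L2 α=1/4: [1783/20, 261/4, 221/20]
→ [89, 65, 11]

at x=0,y=2 over L1,L2:
after L1 α=1/2: [139/2, 39, 127/2]
after L2 α=5/8: [2277/16, 817/8, 1931/16]
= [142, 102, 121]

query (0,0) [L1,L2,L3] — begin 0,0,0
L1 α=1/5: [117/5, 40, 187/5]
L2 α=1/8: [947/20, 487/8, 1409/40]
L3 α=1/4: [6201/80, 2037/32, 7187/160]
→ [78, 64, 45]

at x=0,y=1 over L1,L2,L3:
L1 α=1: [244, 164, 114]
L2 α=3/7: [1048/7, 680/7, 804/7]
L3 α=1/8: [557/4, 695/8, 507/4]
→ [139, 87, 127]

(1,0) stack=L1,L2,L3; from [0,0,0]:
after L1 α=1/6: [5, 7, 21/2]
after L2 α=1/2: [53, 38, 79/4]
after L3 α=5/6: [584/3, 1043/6, 3979/24]
= [195, 174, 166]

at x=1,y=0 over L1,L2,L4,L5:
after L1 α=1/6: [5, 7, 21/2]
after L2 α=1/2: [53, 38, 79/4]
after L4 α=1/2: [211/2, 45/2, 319/8]
after L5 α=1/2: [697/4, 79/4, 1215/16]
→ [174, 20, 76]

query (0,2) [L1,L2,L4,L5] — begin 0,0,0
after L1 α=1/2: [139/2, 39, 127/2]
after L2 α=5/8: [2277/16, 817/8, 1931/16]
after L4 α=0: [2277/16, 817/8, 1931/16]
after L5 α=3/4: [8133/64, 913/32, 2987/64]
= [127, 29, 47]

(0,0) stack=L1,L2,L4,L5; from [0,0,0]:
after L1 α=1/5: [117/5, 40, 187/5]
after L2 α=1/8: [947/20, 487/8, 1409/40]
after L4 α=7/8: [33427/160, 2055/64, 49849/320]
after L5 α=1/3: [39107/240, 5287/96, 63449/480]
→ [163, 55, 132]


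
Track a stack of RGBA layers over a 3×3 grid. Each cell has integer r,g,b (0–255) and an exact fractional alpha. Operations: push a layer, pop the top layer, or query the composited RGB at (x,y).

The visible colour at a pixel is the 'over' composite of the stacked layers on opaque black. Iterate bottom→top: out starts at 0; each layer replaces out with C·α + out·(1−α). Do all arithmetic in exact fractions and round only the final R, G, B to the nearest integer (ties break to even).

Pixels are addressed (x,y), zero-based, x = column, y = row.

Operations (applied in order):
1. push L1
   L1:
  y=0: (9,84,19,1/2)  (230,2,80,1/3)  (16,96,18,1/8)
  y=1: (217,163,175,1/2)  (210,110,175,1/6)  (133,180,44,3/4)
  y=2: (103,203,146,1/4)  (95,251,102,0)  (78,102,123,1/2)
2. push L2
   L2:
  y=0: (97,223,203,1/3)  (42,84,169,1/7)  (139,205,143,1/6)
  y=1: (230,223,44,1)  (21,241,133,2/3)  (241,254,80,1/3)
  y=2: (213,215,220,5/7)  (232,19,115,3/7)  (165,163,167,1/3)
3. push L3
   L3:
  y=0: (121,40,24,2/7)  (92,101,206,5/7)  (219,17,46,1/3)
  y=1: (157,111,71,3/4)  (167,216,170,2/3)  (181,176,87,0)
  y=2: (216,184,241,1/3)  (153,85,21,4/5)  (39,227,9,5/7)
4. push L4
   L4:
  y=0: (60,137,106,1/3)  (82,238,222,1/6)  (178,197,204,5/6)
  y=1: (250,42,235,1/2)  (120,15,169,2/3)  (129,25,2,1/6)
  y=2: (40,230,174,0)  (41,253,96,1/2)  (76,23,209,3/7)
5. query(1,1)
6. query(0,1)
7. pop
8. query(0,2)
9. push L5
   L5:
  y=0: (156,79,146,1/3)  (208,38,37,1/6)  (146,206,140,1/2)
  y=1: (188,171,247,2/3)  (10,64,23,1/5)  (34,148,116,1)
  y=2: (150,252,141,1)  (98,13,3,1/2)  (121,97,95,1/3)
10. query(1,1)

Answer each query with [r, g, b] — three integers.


(1,1) stack=L1,L2,L3,L4; from [0,0,0]:
L1 α=1/6: [35, 55/3, 175/6]
L2 α=2/3: [77/3, 1501/9, 1771/18]
L3 α=2/3: [1079/9, 5389/27, 7891/54]
L4 α=2/3: [3239/27, 6199/81, 26143/162]
rounded: [120, 77, 161]

(0,1) stack=L1,L2,L3,L4; from [0,0,0]:
after L1 α=1/2: [217/2, 163/2, 175/2]
after L2 α=1: [230, 223, 44]
after L3 α=3/4: [701/4, 139, 257/4]
after L4 α=1/2: [1701/8, 181/2, 1197/8]
rounded: [213, 90, 150]

(0,2) stack=L1,L2,L3; from [0,0,0]:
after L1 α=1/4: [103/4, 203/4, 73/2]
after L2 α=5/7: [319/2, 2353/14, 1173/7]
after L3 α=1/3: [535/3, 3641/21, 4033/21]
→ [178, 173, 192]

at x=1,y=1 over L1,L2,L3,L5:
after L1 α=1/6: [35, 55/3, 175/6]
after L2 α=2/3: [77/3, 1501/9, 1771/18]
after L3 α=2/3: [1079/9, 5389/27, 7891/54]
after L5 α=1/5: [4406/45, 23284/135, 16403/135]
= [98, 172, 122]


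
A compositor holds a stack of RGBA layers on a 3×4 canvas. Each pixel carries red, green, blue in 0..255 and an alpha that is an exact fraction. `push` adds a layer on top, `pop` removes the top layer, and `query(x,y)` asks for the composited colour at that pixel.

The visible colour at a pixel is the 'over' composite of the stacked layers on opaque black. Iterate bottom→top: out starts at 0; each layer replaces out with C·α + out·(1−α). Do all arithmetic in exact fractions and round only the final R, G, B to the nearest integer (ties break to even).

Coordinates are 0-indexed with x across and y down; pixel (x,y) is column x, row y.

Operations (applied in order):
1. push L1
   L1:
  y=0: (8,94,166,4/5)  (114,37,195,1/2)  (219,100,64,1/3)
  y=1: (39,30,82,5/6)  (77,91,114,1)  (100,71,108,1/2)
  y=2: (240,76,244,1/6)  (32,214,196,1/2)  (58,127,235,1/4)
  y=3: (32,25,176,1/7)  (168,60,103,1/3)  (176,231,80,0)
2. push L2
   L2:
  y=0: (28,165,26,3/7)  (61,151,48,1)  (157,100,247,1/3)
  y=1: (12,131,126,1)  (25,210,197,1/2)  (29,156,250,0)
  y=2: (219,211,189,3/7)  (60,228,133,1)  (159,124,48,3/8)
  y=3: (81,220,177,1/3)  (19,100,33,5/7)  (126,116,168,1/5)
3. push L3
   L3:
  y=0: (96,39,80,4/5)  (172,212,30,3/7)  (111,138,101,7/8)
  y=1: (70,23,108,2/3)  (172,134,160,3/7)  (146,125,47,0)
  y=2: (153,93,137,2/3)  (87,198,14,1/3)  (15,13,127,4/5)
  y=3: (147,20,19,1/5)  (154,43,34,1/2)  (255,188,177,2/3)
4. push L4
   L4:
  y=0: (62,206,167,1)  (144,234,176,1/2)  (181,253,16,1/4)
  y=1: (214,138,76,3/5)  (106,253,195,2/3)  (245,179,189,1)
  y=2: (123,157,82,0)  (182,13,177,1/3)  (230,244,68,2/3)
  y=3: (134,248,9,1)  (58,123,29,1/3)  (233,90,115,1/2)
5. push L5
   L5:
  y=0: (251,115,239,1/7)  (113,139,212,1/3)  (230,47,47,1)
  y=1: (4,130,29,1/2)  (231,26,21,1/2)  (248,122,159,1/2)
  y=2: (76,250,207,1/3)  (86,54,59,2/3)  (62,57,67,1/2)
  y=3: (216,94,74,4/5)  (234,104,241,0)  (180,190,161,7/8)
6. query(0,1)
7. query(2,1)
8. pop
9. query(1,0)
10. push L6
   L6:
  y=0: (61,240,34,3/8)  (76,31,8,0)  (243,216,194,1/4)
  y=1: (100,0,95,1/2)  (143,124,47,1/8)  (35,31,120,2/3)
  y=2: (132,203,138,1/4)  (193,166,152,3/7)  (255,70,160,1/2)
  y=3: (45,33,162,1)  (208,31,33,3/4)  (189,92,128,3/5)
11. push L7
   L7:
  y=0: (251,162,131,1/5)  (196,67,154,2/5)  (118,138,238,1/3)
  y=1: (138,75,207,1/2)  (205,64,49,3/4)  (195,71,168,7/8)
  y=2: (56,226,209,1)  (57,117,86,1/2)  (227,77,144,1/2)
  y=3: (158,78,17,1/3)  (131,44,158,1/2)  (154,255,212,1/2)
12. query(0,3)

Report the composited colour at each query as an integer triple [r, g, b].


(0,1) stack=L1,L2,L3,L4,L5; from [0,0,0]:
L1 α=5/6: [65/2, 25, 205/3]
L2 α=1: [12, 131, 126]
L3 α=2/3: [152/3, 59, 114]
L4 α=3/5: [446/3, 532/5, 456/5]
L5 α=1/2: [229/3, 591/5, 601/10]
→ [76, 118, 60]

at x=2,y=1 over L1,L2,L3,L4,L5:
+L1 (α=1/2) → [50, 71/2, 54]
+L2 (α=0) → [50, 71/2, 54]
+L3 (α=0) → [50, 71/2, 54]
+L4 (α=1) → [245, 179, 189]
+L5 (α=1/2) → [493/2, 301/2, 174]
= [246, 150, 174]

query (1,0) [L1,L2,L3,L4] — begin 0,0,0
L1 α=1/2: [57, 37/2, 195/2]
L2 α=1: [61, 151, 48]
L3 α=3/7: [760/7, 1240/7, 282/7]
L4 α=1/2: [884/7, 1439/7, 757/7]
→ [126, 206, 108]

query (0,3) [L1,L2,L3,L4,L6,L7] — begin 0,0,0
after L1 α=1/7: [32/7, 25/7, 176/7]
after L2 α=1/3: [631/21, 530/7, 1591/21]
after L3 α=1/5: [5611/105, 452/7, 6763/105]
after L4 α=1: [134, 248, 9]
after L6 α=1: [45, 33, 162]
after L7 α=1/3: [248/3, 48, 341/3]
rounded: [83, 48, 114]


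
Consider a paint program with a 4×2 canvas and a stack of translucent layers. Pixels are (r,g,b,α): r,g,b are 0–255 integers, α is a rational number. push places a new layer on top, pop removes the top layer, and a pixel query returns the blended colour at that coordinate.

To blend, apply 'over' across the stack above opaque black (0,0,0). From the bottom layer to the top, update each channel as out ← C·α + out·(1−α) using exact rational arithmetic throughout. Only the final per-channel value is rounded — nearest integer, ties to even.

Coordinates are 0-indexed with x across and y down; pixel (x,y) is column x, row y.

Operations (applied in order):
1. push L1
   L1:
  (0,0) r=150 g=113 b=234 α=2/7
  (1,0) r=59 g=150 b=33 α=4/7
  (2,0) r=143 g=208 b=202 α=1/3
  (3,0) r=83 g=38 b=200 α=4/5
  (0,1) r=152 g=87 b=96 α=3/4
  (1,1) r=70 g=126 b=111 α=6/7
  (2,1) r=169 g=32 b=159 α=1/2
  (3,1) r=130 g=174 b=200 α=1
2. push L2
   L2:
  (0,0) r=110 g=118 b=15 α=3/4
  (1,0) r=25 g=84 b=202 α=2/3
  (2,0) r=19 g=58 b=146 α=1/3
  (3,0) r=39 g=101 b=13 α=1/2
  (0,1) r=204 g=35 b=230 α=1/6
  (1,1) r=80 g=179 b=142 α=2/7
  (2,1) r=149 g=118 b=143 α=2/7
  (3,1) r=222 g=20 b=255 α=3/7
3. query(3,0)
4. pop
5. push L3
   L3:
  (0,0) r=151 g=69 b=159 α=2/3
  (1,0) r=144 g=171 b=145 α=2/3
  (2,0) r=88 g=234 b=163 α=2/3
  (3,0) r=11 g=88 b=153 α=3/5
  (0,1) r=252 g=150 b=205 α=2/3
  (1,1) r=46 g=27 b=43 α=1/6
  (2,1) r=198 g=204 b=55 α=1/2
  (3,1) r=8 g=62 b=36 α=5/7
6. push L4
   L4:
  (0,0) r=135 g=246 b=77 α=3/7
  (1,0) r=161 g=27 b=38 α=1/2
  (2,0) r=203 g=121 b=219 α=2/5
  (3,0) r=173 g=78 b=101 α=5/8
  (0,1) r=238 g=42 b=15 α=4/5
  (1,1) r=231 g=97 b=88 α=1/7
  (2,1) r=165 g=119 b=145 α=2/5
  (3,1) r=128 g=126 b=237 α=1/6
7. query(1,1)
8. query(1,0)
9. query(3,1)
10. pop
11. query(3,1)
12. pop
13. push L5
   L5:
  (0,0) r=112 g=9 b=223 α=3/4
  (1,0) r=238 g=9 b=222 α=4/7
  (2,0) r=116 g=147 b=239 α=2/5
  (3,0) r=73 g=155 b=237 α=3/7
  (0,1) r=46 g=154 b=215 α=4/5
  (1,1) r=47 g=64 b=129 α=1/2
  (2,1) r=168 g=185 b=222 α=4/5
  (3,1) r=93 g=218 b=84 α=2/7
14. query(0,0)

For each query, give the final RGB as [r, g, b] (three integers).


(3,0) stack=L1,L2; from [0,0,0]:
after L1 α=4/5: [332/5, 152/5, 160]
after L2 α=1/2: [527/10, 657/10, 173/2]
rounded: [53, 66, 86]

(1,1) stack=L1,L3,L4; from [0,0,0]:
after L1 α=6/7: [60, 108, 666/7]
after L3 α=1/6: [173/3, 189/2, 3631/42]
after L4 α=1/7: [577/7, 664/7, 4247/49]
= [82, 95, 87]

query (1,0) [L1,L3,L4] — begin 0,0,0
L1 α=4/7: [236/7, 600/7, 132/7]
L3 α=2/3: [2252/21, 998/7, 2162/21]
L4 α=1/2: [5633/42, 1187/14, 1480/21]
rounded: [134, 85, 70]

(3,1) stack=L1,L3,L4; from [0,0,0]:
L1 α=1: [130, 174, 200]
L3 α=5/7: [300/7, 94, 580/7]
L4 α=1/6: [1198/21, 298/3, 4559/42]
rounded: [57, 99, 109]

at x=3,y=1 over L1,L3:
after L1 α=1: [130, 174, 200]
after L3 α=5/7: [300/7, 94, 580/7]
= [43, 94, 83]

at x=0,y=0 over L1,L5:
after L1 α=2/7: [300/7, 226/7, 468/7]
after L5 α=3/4: [663/7, 415/28, 5151/28]
rounded: [95, 15, 184]
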